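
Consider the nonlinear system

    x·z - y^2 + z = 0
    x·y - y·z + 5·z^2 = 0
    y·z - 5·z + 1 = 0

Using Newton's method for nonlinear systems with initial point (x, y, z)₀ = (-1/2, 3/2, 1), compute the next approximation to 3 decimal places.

(1.695, 1.531, 0.295)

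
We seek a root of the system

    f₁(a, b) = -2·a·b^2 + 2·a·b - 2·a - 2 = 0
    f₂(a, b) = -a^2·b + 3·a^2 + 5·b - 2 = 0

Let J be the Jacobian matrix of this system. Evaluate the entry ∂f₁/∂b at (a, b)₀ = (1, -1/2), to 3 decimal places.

∂f₁/∂b = -4·a·b + 2·a.
At (1, -1/2) this is 4.000.

4.000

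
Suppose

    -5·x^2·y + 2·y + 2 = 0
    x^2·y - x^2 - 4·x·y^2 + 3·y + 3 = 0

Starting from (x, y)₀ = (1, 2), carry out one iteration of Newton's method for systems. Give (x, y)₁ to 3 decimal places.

(0.848, 1.677)

At (1, 2): F = (-4.000, -6.000).
Jacobian J = [[-10·x·y, -5·x^2 + 2], [2·x·y - 2·x - 4·y^2, x^2 - 8·x·y + 3]].
At the point, J = [[-20.000, -3.000], [-14.000, -12.000]] (det J = 198.000).
Solving J·Δ = −F gives Δ = (-0.152, -0.323).
Then the next iterate is (x, y)₁ = (0.848, 1.677).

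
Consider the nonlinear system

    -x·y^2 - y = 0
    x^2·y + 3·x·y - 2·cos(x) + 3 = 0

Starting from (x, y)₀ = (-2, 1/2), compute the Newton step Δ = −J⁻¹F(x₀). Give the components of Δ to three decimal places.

At (-2, 1/2): F = (0.000, 2.83229).
Jacobian J = [[-y^2, -2·x·y - 1], [2·x·y + 3·y + 2·sin(x), x^2 + 3·x]].
At the point, J = [[-0.250, 1.000], [-2.31859, -2.000]] (det J = 2.81859).
Solving J·Δ = −F gives Δ = (1.005, 0.251).

(1.005, 0.251)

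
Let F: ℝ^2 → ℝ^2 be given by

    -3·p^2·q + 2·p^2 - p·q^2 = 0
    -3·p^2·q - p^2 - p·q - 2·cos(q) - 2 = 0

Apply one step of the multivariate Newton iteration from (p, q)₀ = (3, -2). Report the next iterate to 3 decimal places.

(1.737, -1.704)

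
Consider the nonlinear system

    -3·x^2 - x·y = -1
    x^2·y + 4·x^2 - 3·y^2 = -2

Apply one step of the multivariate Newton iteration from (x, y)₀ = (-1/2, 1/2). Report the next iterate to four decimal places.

At (-1/2, 1/2): F = (0.5000, 2.3750).
Jacobian J = [[-6·x - y, -x], [2·x·y + 8·x, x^2 - 6·y]].
At the point, J = [[2.5000, 0.5000], [-4.5000, -2.7500]] (det J = -4.6250).
Solving J·Δ = −F gives Δ = (-0.5541, 1.7703).
Then the next iterate is (x, y)₁ = (-1.0541, 2.2703).

(-1.0541, 2.2703)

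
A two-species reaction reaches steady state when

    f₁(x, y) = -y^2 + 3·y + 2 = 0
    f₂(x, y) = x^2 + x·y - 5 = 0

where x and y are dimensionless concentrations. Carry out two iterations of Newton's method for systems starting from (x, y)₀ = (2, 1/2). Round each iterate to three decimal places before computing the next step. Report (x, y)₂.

At (2, 1/2): F = (3.250, 0.000).
Jacobian J = [[0, -2·y + 3], [2·x + y, x]].
At the point, J = [[0.000, 2.000], [4.500, 2.000]] (det J = -9.000).
Solving J·Δ = −F gives Δ = (0.722, -1.625).
Then the next iterate is (x, y)₁ = (2.722, -1.125).
Round to (2.722, -1.125) and repeat: F = (-2.64062, -0.65297), J = [[0.000, 5.250], [4.319, 2.722]].
Δ = (-0.166, 0.503), so (x, y)₂ = (2.556, -0.622).

(2.556, -0.622)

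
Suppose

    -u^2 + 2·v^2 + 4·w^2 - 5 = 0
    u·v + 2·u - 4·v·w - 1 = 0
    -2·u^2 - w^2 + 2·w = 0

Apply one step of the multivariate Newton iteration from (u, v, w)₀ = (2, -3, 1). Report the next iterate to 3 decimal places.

(1.125, -2.070, 0.332)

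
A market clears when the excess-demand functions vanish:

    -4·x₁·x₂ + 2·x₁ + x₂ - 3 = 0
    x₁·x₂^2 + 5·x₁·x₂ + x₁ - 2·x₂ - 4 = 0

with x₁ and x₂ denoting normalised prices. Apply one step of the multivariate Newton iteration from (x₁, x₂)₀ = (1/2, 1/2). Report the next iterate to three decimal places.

(2.000, -2.000)

At (1/2, 1/2): F = (-2.500, -3.125).
Jacobian J = [[-4·x₂ + 2, -4·x₁ + 1], [x₂^2 + 5·x₂ + 1, 2·x₁·x₂ + 5·x₁ - 2]].
At the point, J = [[0.000, -1.000], [3.750, 1.000]] (det J = 3.750).
Solving J·Δ = −F gives Δ = (1.500, -2.500).
Then the next iterate is (x₁, x₂)₁ = (2.000, -2.000).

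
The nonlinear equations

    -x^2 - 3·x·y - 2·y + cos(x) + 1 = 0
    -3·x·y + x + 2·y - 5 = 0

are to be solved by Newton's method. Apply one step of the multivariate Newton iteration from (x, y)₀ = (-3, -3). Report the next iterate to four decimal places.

At (-3, -3): F = (-29.989992, -41.0000).
Jacobian J = [[-2·x - 3·y - sin(x), -3·x - 2], [-3·y + 1, -3·x + 2]].
At the point, J = [[15.141120, 7.0000], [10.0000, 11.0000]] (det J = 96.552320).
Solving J·Δ = −F gives Δ = (0.4442, 3.3234).
Then the next iterate is (x, y)₁ = (-2.5558, 0.3234).

(-2.5558, 0.3234)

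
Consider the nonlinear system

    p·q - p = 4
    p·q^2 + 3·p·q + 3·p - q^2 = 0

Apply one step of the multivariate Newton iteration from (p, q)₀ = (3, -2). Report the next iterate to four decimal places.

(1.3333, 0.6667)

At (3, -2): F = (-13.0000, -1.0000).
Jacobian J = [[q - 1, p], [q^2 + 3·q + 3, 2·p·q + 3·p - 2·q]].
At the point, J = [[-3.0000, 3.0000], [1.0000, 1.0000]] (det J = -6.0000).
Solving J·Δ = −F gives Δ = (-1.6667, 2.6667).
Then the next iterate is (p, q)₁ = (1.3333, 0.6667).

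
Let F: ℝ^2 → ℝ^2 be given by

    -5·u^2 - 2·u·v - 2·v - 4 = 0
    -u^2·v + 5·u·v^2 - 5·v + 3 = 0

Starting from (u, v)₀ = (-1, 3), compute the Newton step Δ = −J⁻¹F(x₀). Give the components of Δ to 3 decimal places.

At (-1, 3): F = (-9.000, -60.000).
Jacobian J = [[-10·u - 2·v, -2·u - 2], [-2·u·v + 5·v^2, -u^2 + 10·u·v - 5]].
At the point, J = [[4.000, 0.000], [51.000, -36.000]] (det J = -144.000).
Solving J·Δ = −F gives Δ = (2.250, 1.521).

(2.250, 1.521)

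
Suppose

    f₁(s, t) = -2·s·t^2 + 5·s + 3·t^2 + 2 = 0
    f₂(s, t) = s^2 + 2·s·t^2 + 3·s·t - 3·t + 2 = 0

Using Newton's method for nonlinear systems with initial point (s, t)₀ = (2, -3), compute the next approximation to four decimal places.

(3.3385, -0.6000)

At (2, -3): F = (3.0000, 33.0000).
Jacobian J = [[-2·t^2 + 5, -4·s·t + 6·t], [2·s + 2·t^2 + 3·t, 4·s·t + 3·s - 3]].
At the point, J = [[-13.0000, 6.0000], [13.0000, -21.0000]] (det J = 195.0000).
Solving J·Δ = −F gives Δ = (1.3385, 2.4000).
Then the next iterate is (s, t)₁ = (3.3385, -0.6000).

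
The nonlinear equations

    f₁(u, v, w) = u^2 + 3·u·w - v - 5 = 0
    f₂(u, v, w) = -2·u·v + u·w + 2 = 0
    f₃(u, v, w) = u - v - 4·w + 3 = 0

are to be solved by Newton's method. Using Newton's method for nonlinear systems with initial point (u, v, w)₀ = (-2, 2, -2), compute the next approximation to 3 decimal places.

(-2.247, -0.691, 0.361)

At (-2, 2, -2): F = (9.000, 14.000, 7.000).
Jacobian J = [[2·u + 3·w, -1, 3·u], [-2·v + w, -2·u, u], [1, -1, -4]].
At the point, J = [[-10.000, -1.000, -6.000], [-6.000, 4.000, -2.000], [1.000, -1.000, -4.000]] (det J = 194.000).
Solving J·Δ = −F gives Δ = (-0.247, -2.691, 2.361).
Then the next iterate is (u, v, w)₁ = (-2.247, -0.691, 0.361).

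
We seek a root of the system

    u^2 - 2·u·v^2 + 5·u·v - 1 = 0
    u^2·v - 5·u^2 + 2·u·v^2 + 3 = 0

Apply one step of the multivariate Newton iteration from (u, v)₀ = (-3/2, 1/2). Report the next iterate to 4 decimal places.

At (-3/2, 1/2): F = (-1.7500, -7.8750).
Jacobian J = [[2·u - 2·v^2 + 5·v, -4·u·v + 5·u], [2·u·v - 10·u + 2·v^2, u^2 + 4·u·v]].
At the point, J = [[-1.0000, -4.5000], [14.0000, -0.7500]] (det J = 63.7500).
Solving J·Δ = −F gives Δ = (0.5353, -0.5078).
Then the next iterate is (u, v)₁ = (-0.9647, -0.0078).

(-0.9647, -0.0078)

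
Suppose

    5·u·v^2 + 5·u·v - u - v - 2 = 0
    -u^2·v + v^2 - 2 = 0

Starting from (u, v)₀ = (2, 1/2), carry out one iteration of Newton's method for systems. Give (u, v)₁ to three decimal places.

(-0.092, 0.645)

At (2, 1/2): F = (3.000, -3.750).
Jacobian J = [[5·v^2 + 5·v - 1, 10·u·v + 5·u - 1], [-2·u·v, -u^2 + 2·v]].
At the point, J = [[2.750, 19.000], [-2.000, -3.000]] (det J = 29.750).
Solving J·Δ = −F gives Δ = (-2.092, 0.145).
Then the next iterate is (u, v)₁ = (-0.092, 0.645).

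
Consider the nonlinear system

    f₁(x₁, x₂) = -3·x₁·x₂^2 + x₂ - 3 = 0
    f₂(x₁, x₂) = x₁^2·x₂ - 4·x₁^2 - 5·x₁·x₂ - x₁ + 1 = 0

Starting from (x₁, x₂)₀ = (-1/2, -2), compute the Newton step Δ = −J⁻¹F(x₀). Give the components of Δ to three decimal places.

At (-1/2, -2): F = (1.000, -5.000).
Jacobian J = [[-3·x₂^2, -6·x₁·x₂ + 1], [2·x₁·x₂ - 8·x₁ - 5·x₂ - 1, x₁^2 - 5·x₁]].
At the point, J = [[-12.000, -5.000], [15.000, 2.750]] (det J = 42.000).
Solving J·Δ = −F gives Δ = (0.530, -1.071).

(0.530, -1.071)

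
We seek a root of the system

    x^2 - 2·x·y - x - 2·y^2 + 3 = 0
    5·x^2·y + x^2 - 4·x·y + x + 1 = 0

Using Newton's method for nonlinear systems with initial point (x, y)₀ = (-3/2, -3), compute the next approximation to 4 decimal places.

At (-3/2, -3): F = (-20.2500, -50.0000).
Jacobian J = [[2·x - 2·y - 1, -2·x - 4·y], [10·x·y + 2·x - 4·y + 1, 5·x^2 - 4·x]].
At the point, J = [[2.0000, 15.0000], [55.0000, 17.2500]] (det J = -790.5000).
Solving J·Δ = −F gives Δ = (0.5069, 1.2824).
Then the next iterate is (x, y)₁ = (-0.9931, -1.7176).

(-0.9931, -1.7176)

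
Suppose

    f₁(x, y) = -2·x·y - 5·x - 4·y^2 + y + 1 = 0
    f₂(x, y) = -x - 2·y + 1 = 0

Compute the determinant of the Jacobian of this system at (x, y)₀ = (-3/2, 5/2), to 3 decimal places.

4.000

J = [[-2·y - 5, -2·x - 8·y + 1], [-1, -2]].
At the point, J = [[-10.000, -16.000], [-1.000, -2.000]].
det J = 4.000.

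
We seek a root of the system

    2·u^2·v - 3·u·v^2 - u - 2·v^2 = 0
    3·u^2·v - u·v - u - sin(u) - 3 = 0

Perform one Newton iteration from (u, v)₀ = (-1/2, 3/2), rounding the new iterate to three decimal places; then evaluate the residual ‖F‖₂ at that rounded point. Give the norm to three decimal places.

At (-1/2, 3/2): F = (0.125, -0.14557).
Jacobian J = [[4·u·v - 3·v^2 - 1, 2·u^2 - 6·u·v - 4·v], [6·u·v - v - cos(u) - 1, 3·u^2 - u]].
At the point, J = [[-10.750, -1.000], [-7.87758, 1.250]] (det J = -21.31508).
Solving J·Δ = −F gives Δ = (0.001, 0.120).
Then the next iterate is (u, v)₁ = (-0.499, 1.620).
Re-evaluating at (-0.499, 1.620): F = (-0.01431, -0.00393), so ‖F‖₂ = 0.015.

0.015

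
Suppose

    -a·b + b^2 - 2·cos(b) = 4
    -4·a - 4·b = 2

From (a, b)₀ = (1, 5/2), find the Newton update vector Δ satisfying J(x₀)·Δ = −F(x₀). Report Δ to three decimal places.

(-2.525, -1.475)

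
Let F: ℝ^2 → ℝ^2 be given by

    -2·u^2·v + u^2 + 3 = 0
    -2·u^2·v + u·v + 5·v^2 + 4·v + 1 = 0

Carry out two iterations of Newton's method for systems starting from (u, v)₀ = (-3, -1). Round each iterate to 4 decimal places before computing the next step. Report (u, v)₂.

(-0.3304, -0.9249)

At (-3, -1): F = (30.0000, 23.0000).
Jacobian J = [[-4·u·v + 2·u, -2·u^2], [-4·u·v + v, -2·u^2 + u + 10·v + 4]].
At the point, J = [[-18.0000, -18.0000], [-13.0000, -27.0000]] (det J = 252.0000).
Solving J·Δ = −F gives Δ = (1.5714, 0.0952).
Then the next iterate is (u, v)₁ = (-1.4286, -0.9048).
Round to (-1.4286, -0.9048) and repeat: F = (8.734107, 6.459921), J = [[-8.027589, -4.081796], [-6.075189, -10.558396]].
Δ = (1.0982, -0.0201), so (u, v)₂ = (-0.3304, -0.9249).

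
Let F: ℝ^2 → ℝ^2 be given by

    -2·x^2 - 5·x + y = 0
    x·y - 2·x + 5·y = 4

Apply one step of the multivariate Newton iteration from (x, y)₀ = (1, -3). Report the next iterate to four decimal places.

At (1, -3): F = (-10.0000, -24.0000).
Jacobian J = [[-4·x - 5, 1], [y - 2, x + 5]].
At the point, J = [[-9.0000, 1.0000], [-5.0000, 6.0000]] (det J = -49.0000).
Solving J·Δ = −F gives Δ = (-0.7347, 3.3878).
Then the next iterate is (x, y)₁ = (0.2653, 0.3878).

(0.2653, 0.3878)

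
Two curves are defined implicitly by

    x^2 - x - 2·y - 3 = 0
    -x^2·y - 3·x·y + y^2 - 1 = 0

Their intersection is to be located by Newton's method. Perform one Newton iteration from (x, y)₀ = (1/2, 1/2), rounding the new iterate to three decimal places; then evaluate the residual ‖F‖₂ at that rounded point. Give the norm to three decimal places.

4.381

At (1/2, 1/2): F = (-4.250, -1.625).
Jacobian J = [[2·x - 1, -2], [-2·x·y - 3·y, -x^2 - 3·x + 2·y]].
At the point, J = [[0.000, -2.000], [-2.000, -0.750]] (det J = -4.000).
Solving J·Δ = −F gives Δ = (-0.016, -2.125).
Then the next iterate is (x, y)₁ = (0.484, -1.625).
Re-evaluating at (0.484, -1.625): F = (0.00026, 4.38079), so ‖F‖₂ = 4.381.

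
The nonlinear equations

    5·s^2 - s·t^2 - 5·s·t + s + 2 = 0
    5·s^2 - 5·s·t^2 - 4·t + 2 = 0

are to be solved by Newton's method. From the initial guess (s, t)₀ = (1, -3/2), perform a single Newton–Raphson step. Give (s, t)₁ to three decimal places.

At (1, -3/2): F = (13.250, 1.750).
Jacobian J = [[10·s - t^2 - 5·t + 1, -2·s·t - 5·s], [10·s - 5·t^2, -10·s·t - 4]].
At the point, J = [[16.250, -2.000], [-1.250, 11.000]] (det J = 176.250).
Solving J·Δ = −F gives Δ = (-0.847, -0.255).
Then the next iterate is (s, t)₁ = (0.153, -1.755).

(0.153, -1.755)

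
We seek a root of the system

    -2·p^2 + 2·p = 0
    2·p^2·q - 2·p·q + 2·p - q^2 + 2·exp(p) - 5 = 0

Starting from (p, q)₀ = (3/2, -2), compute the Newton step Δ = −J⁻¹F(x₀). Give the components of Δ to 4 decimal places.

(-0.3750, 0.2087)

At (3/2, -2): F = (-1.5000, -0.036622).
Jacobian J = [[-4·p + 2, 0], [4·p·q - 2·q + 2·exp(p) + 2, 2·p^2 - 2·p - 2·q]].
At the point, J = [[-4.0000, 0.0000], [2.963378, 5.5000]] (det J = -22.0000).
Solving J·Δ = −F gives Δ = (-0.3750, 0.2087).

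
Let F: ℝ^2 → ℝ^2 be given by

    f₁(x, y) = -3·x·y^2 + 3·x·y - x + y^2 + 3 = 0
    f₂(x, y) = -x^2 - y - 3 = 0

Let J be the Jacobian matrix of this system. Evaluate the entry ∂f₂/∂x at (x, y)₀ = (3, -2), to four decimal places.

∂f₂/∂x = -2·x.
At (3, -2) this is -6.0000.

-6.0000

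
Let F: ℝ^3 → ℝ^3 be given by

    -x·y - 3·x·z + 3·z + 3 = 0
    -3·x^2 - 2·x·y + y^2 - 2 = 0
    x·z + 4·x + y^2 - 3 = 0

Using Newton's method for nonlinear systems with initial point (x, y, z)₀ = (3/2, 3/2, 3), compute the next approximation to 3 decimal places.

(0.583, -4.639, 13.056)

At (3/2, 3/2, 3): F = (-3.750, -11.000, 9.750).
Jacobian J = [[-y - 3·z, -x, -3·x + 3], [-6·x - 2·y, -2·x + 2·y, 0], [z + 4, 2·y, x]].
At the point, J = [[-10.500, -1.500, -1.500], [-12.000, 0.000, 0.000], [7.000, 3.000, 1.500]] (det J = 27.000).
Solving J·Δ = −F gives Δ = (-0.917, -6.139, 10.056).
Then the next iterate is (x, y, z)₁ = (0.583, -4.639, 13.056).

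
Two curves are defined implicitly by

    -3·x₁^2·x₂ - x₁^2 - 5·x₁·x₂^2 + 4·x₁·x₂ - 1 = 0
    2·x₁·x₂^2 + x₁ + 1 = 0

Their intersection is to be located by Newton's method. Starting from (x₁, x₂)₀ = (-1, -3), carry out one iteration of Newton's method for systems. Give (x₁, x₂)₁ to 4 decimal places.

At (-1, -3): F = (64.0000, -18.0000).
Jacobian J = [[-6·x₁·x₂ - 2·x₁ - 5·x₂^2 + 4·x₂, -3·x₁^2 - 10·x₁·x₂ + 4·x₁], [2·x₂^2 + 1, 4·x₁·x₂]].
At the point, J = [[-73.0000, -37.0000], [19.0000, 12.0000]] (det J = -173.0000).
Solving J·Δ = −F gives Δ = (0.5896, 0.5665).
Then the next iterate is (x₁, x₂)₁ = (-0.4104, -2.4335).

(-0.4104, -2.4335)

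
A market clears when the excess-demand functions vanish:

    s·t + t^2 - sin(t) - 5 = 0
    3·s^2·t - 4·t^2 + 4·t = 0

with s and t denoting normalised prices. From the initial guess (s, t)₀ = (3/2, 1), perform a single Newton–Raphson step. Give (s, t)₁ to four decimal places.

At (3/2, 1): F = (-3.341471, 6.7500).
Jacobian J = [[t, s + 2·t - cos(t)], [6·s·t, 3·s^2 - 8·t + 4]].
At the point, J = [[1.0000, 2.959698], [9.0000, 2.7500]] (det J = -23.887279).
Solving J·Δ = −F gives Δ = (-1.2210, 1.5415).
Then the next iterate is (s, t)₁ = (0.2790, 2.5415).

(0.2790, 2.5415)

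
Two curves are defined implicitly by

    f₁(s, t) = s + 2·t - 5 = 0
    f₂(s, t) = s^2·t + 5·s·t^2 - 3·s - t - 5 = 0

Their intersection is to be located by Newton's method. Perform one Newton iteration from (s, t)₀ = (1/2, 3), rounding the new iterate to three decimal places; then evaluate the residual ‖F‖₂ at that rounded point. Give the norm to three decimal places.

2.841

At (1/2, 3): F = (1.500, 13.750).
Jacobian J = [[1, 2], [2·s·t + 5·t^2 - 3, s^2 + 10·s·t - 1]].
At the point, J = [[1.000, 2.000], [45.000, 14.250]] (det J = -75.750).
Solving J·Δ = −F gives Δ = (-0.081, -0.710).
Then the next iterate is (s, t)₁ = (0.419, 2.290).
Re-evaluating at (0.419, 2.290): F = (-0.001, 2.84142), so ‖F‖₂ = 2.841.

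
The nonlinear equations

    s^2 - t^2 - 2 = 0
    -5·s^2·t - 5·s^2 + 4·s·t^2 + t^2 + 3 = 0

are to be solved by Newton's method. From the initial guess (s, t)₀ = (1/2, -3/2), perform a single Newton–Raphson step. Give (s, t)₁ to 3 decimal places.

(0.721, -0.240)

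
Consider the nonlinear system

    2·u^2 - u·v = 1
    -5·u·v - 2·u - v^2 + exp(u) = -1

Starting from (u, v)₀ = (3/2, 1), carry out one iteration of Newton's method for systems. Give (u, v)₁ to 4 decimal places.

(0.9534, 0.5114)

At (3/2, 1): F = (2.0000, -6.018311).
Jacobian J = [[4·u - v, -u], [-5·v + exp(u) - 2, -5·u - 2·v]].
At the point, J = [[5.0000, -1.5000], [-2.518311, -9.5000]] (det J = -51.277466).
Solving J·Δ = −F gives Δ = (-0.5466, -0.4886).
Then the next iterate is (u, v)₁ = (0.9534, 0.5114).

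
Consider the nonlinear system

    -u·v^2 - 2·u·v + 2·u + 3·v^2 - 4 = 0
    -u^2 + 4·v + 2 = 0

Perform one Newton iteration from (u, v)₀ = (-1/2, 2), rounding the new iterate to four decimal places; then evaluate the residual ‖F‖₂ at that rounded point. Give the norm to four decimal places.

11.0038

At (-1/2, 2): F = (11.0000, 9.7500).
Jacobian J = [[-v^2 - 2·v + 2, -2·u·v - 2·u + 6·v], [-2·u, 4]].
At the point, J = [[-6.0000, 15.0000], [1.0000, 4.0000]] (det J = -39.0000).
Solving J·Δ = −F gives Δ = (-2.6218, -1.7821).
Then the next iterate is (u, v)₁ = (-3.1218, 0.2179).
Re-evaluating at (-3.1218, 0.2179): F = (-8.592454, -6.874035), so ‖F‖₂ = 11.0038.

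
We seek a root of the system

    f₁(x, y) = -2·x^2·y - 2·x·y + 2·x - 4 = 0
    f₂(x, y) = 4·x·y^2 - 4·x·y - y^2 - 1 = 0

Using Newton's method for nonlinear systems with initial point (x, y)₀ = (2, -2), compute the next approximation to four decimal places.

At (2, -2): F = (24.0000, 43.0000).
Jacobian J = [[-4·x·y - 2·y + 2, -2·x^2 - 2·x], [4·y^2 - 4·y, 8·x·y - 4·x - 2·y]].
At the point, J = [[22.0000, -12.0000], [24.0000, -36.0000]] (det J = -504.0000).
Solving J·Δ = −F gives Δ = (-0.6905, 0.7341).
Then the next iterate is (x, y)₁ = (1.3095, -1.2659).

(1.3095, -1.2659)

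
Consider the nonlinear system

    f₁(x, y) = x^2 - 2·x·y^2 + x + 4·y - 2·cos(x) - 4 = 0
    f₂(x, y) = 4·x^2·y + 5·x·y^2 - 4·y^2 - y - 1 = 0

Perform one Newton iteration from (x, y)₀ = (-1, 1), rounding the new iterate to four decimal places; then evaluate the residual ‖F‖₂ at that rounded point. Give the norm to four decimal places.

At (-1, 1): F = (0.919395, -7.0000).
Jacobian J = [[2·x - 2·y^2 + 2·sin(x) + 1, -4·x·y + 4], [8·x·y + 5·y^2, 4·x^2 + 10·x·y - 8·y - 1]].
At the point, J = [[-4.682942, 8.0000], [-3.0000, -15.0000]] (det J = 94.244130).
Solving J·Δ = −F gives Δ = (-0.4479, -0.3771).
Then the next iterate is (x, y)₁ = (-1.4479, 0.6229).
Re-evaluating at (-1.4479, 0.6229): F = (0.018523, -0.760449), so ‖F‖₂ = 0.7607.

0.7607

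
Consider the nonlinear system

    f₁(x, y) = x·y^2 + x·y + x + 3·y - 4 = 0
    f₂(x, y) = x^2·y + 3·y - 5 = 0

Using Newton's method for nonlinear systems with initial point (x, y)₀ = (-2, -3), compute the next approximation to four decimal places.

(-0.6075, -1.6729)

At (-2, -3): F = (-27.0000, -26.0000).
Jacobian J = [[y^2 + y + 1, 2·x·y + x + 3], [2·x·y, x^2 + 3]].
At the point, J = [[7.0000, 13.0000], [12.0000, 7.0000]] (det J = -107.0000).
Solving J·Δ = −F gives Δ = (1.3925, 1.3271).
Then the next iterate is (x, y)₁ = (-0.6075, -1.6729).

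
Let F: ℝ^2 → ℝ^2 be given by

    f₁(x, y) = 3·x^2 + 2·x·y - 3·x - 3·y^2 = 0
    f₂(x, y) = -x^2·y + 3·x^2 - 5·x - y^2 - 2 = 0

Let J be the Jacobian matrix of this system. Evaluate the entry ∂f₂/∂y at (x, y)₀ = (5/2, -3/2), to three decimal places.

∂f₂/∂y = -x^2 - 2·y.
At (5/2, -3/2) this is -3.250.

-3.250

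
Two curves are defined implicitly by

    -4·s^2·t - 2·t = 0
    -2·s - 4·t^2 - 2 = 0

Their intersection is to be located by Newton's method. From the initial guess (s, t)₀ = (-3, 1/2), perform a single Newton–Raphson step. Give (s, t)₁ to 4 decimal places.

At (-3, 1/2): F = (-19.0000, 3.0000).
Jacobian J = [[-8·s·t, -4·s^2 - 2], [-2, -8·t]].
At the point, J = [[12.0000, -38.0000], [-2.0000, -4.0000]] (det J = -124.0000).
Solving J·Δ = −F gives Δ = (1.5323, -0.0161).
Then the next iterate is (s, t)₁ = (-1.4677, 0.4839).

(-1.4677, 0.4839)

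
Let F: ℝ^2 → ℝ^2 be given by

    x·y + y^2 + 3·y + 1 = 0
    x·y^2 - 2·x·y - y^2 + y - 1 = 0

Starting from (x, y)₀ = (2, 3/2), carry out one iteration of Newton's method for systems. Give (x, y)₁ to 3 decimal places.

(-2.333, 0.969)

At (2, 3/2): F = (10.750, -3.250).
Jacobian J = [[y, x + 2·y + 3], [y^2 - 2·y, 2·x·y - 2·x - 2·y + 1]].
At the point, J = [[1.500, 8.000], [-0.750, 0.000]] (det J = 6.000).
Solving J·Δ = −F gives Δ = (-4.333, -0.531).
Then the next iterate is (x, y)₁ = (-2.333, 0.969).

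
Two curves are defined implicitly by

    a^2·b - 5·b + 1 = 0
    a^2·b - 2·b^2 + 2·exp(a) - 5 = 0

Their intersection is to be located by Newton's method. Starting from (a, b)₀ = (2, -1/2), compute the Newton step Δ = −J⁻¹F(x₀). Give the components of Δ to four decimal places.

(-20.9200, 43.3400)

At (2, -1/2): F = (1.5000, 7.278112).
Jacobian J = [[2·a·b, a^2 - 5], [2·a·b + 2·exp(a), a^2 - 4·b]].
At the point, J = [[-2.0000, -1.0000], [12.778112, 6.0000]] (det J = 0.778112).
Solving J·Δ = −F gives Δ = (-20.9200, 43.3400).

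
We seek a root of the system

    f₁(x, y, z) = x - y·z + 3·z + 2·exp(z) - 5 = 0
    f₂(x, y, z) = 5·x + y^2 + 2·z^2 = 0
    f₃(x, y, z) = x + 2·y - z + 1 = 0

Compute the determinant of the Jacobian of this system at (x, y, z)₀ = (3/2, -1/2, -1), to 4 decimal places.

56.5933

J = [[1, -z, -y + 2·exp(z) + 3], [5, 2·y, 4·z], [1, 2, -1]].
At the point, J = [[1.0000, 1.0000, 4.235759], [5.0000, -1.0000, -4.0000], [1.0000, 2.0000, -1.0000]].
det J = 56.5933.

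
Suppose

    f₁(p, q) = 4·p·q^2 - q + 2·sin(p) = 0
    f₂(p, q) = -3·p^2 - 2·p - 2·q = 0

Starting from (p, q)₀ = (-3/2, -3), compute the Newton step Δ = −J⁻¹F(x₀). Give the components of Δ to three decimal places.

At (-3/2, -3): F = (-52.99499, 2.250).
Jacobian J = [[4·q^2 + 2·cos(p), 8·p·q - 1], [-6·p - 2, -2]].
At the point, J = [[36.14147, 35.000], [7.000, -2.000]] (det J = -317.28295).
Solving J·Δ = −F gives Δ = (0.086, 1.425).

(0.086, 1.425)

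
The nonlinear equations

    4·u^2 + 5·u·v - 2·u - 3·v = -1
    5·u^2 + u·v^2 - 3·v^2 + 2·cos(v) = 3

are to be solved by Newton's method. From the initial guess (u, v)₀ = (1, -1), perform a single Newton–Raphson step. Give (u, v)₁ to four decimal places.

At (1, -1): F = (1.0000, 1.080605).
Jacobian J = [[8·u + 5·v - 2, 5·u - 3], [10·u + v^2, 2·u·v - 6·v - 2·sin(v)]].
At the point, J = [[1.0000, 2.0000], [11.0000, 5.682942]] (det J = -16.317058).
Solving J·Δ = −F gives Δ = (0.2158, -0.6079).
Then the next iterate is (u, v)₁ = (1.2158, -1.6079).

(1.2158, -1.6079)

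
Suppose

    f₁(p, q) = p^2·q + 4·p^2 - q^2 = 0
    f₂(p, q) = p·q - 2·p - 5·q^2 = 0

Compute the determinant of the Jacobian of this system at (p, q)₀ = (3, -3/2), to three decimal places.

J = [[2·p·q + 8·p, p^2 - 2·q], [q - 2, p - 10·q]].
At the point, J = [[15.000, 12.000], [-3.500, 18.000]].
det J = 312.000.

312.000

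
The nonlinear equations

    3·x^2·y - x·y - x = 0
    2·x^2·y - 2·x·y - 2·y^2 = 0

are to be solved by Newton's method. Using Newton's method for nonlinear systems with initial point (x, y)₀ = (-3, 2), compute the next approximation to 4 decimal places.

At (-3, 2): F = (63.0000, 40.0000).
Jacobian J = [[6·x·y - y - 1, 3·x^2 - x], [4·x·y - 2·y, 2·x^2 - 2·x - 4·y]].
At the point, J = [[-39.0000, 30.0000], [-28.0000, 16.0000]] (det J = 216.0000).
Solving J·Δ = −F gives Δ = (0.8889, -0.9444).
Then the next iterate is (x, y)₁ = (-2.1111, 1.0556).

(-2.1111, 1.0556)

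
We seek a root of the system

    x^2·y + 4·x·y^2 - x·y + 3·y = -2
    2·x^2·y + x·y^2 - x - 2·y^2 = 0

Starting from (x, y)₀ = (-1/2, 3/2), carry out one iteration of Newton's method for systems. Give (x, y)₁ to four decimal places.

(-1.1905, 1.0476)

At (-1/2, 3/2): F = (3.1250, -4.3750).
Jacobian J = [[2·x·y + 4·y^2 - y, x^2 + 8·x·y - x + 3], [4·x·y + y^2 - 1, 2·x^2 + 2·x·y - 4·y]].
At the point, J = [[6.0000, -2.2500], [-1.7500, -7.0000]] (det J = -45.9375).
Solving J·Δ = −F gives Δ = (-0.6905, -0.4524).
Then the next iterate is (x, y)₁ = (-1.1905, 1.0476).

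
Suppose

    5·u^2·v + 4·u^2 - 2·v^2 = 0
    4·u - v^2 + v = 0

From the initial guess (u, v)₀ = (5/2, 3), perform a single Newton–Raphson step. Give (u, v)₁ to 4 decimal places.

(1.4479, 2.9583)

At (5/2, 3): F = (100.7500, 4.0000).
Jacobian J = [[10·u·v + 8·u, 5·u^2 - 4·v], [4, -2·v + 1]].
At the point, J = [[95.0000, 19.2500], [4.0000, -5.0000]] (det J = -552.0000).
Solving J·Δ = −F gives Δ = (-1.0521, -0.0417).
Then the next iterate is (u, v)₁ = (1.4479, 2.9583).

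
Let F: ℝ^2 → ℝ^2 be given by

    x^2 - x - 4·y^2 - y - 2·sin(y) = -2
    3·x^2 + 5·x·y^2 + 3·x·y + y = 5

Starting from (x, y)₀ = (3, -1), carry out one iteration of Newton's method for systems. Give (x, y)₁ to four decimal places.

At (3, -1): F = (6.682942, 27.0000).
Jacobian J = [[2·x - 1, -8·y - 2·cos(y) - 1], [6·x + 5·y^2 + 3·y, 10·x·y + 3·x + 1]].
At the point, J = [[5.0000, 5.919395], [20.0000, -20.0000]] (det J = -218.387908).
Solving J·Δ = −F gives Δ = (-1.3439, 0.0061).
Then the next iterate is (x, y)₁ = (1.6561, -0.9939).

(1.6561, -0.9939)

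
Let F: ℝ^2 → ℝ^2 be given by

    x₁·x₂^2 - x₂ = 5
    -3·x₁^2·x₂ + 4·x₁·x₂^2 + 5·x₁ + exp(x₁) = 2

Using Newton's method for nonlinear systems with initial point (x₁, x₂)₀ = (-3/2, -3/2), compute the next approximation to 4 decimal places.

At (-3/2, -3/2): F = (-6.8750, -12.651870).
Jacobian J = [[x₂^2, 2·x₁·x₂ - 1], [-6·x₁·x₂ + 4·x₂^2 + exp(x₁) + 5, -3·x₁^2 + 8·x₁·x₂]].
At the point, J = [[2.2500, 3.5000], [0.723130, 11.2500]] (det J = 22.781544).
Solving J·Δ = −F gives Δ = (1.4513, 1.0313).
Then the next iterate is (x₁, x₂)₁ = (-0.0487, -0.4687).

(-0.0487, -0.4687)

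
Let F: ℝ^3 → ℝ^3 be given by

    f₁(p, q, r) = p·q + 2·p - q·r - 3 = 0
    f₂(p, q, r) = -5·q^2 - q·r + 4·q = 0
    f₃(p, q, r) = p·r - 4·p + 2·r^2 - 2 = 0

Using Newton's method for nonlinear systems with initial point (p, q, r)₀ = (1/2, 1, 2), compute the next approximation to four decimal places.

(1.3757, 0.6728, 1.6178)

At (1/2, 1, 2): F = (-3.5000, -3.0000, 5.0000).
Jacobian J = [[q + 2, p - r, -q], [0, -10·q - r + 4, -q], [r - 4, 0, p + 4·r]].
At the point, J = [[3.0000, -1.5000, -1.0000], [0.0000, -8.0000, -1.0000], [-2.0000, 0.0000, 8.5000]] (det J = -191.0000).
Solving J·Δ = −F gives Δ = (0.8757, -0.3272, -0.3822).
Then the next iterate is (p, q, r)₁ = (1.3757, 0.6728, 1.6178).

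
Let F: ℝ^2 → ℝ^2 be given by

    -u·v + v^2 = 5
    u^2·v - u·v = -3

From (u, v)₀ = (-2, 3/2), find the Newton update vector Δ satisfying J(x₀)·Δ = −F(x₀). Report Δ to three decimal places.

(2.053, 0.566)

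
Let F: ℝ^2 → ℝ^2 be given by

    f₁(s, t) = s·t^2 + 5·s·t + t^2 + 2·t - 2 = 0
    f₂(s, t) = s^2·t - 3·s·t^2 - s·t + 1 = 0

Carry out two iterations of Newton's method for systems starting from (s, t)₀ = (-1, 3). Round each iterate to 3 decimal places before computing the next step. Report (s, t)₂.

At (-1, 3): F = (-11.000, 34.000).
Jacobian J = [[t^2 + 5·t, 2·s·t + 5·s + 2·t + 2], [2·s·t - 3·t^2 - t, s^2 - 6·s·t - s]].
At the point, J = [[24.000, -3.000], [-36.000, 20.000]] (det J = 372.000).
Solving J·Δ = −F gives Δ = (0.317, -1.129).
Then the next iterate is (s, t)₁ = (-0.683, 1.871).
Round to (-0.683, 1.871) and repeat: F = (-3.53776, 10.32351), J = [[12.85564, -0.22879], [-14.92871, 8.81685]].
Δ = (0.262, -0.727), so (s, t)₂ = (-0.421, 1.144).

(-0.421, 1.144)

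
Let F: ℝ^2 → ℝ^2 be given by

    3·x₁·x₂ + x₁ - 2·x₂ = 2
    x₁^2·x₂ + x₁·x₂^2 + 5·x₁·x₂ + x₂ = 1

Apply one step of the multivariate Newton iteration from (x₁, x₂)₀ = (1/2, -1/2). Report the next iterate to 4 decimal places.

At (1/2, -1/2): F = (-1.2500, -2.7500).
Jacobian J = [[3·x₂ + 1, 3·x₁ - 2], [2·x₁·x₂ + x₂^2 + 5·x₂, x₁^2 + 2·x₁·x₂ + 5·x₁ + 1]].
At the point, J = [[-0.5000, -0.5000], [-2.7500, 3.2500]] (det J = -3.0000).
Solving J·Δ = −F gives Δ = (-1.8125, -0.6875).
Then the next iterate is (x₁, x₂)₁ = (-1.3125, -1.1875).

(-1.3125, -1.1875)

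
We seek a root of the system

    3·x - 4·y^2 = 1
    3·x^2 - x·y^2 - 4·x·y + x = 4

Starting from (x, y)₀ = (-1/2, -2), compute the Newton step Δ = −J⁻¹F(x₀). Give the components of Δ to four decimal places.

At (-1/2, -2): F = (-18.5000, -5.7500).
Jacobian J = [[3, -8·y], [6·x - y^2 - 4·y + 1, -2·x·y - 4·x]].
At the point, J = [[3.0000, 16.0000], [2.0000, 0.0000]] (det J = -32.0000).
Solving J·Δ = −F gives Δ = (2.8750, 0.6172).

(2.8750, 0.6172)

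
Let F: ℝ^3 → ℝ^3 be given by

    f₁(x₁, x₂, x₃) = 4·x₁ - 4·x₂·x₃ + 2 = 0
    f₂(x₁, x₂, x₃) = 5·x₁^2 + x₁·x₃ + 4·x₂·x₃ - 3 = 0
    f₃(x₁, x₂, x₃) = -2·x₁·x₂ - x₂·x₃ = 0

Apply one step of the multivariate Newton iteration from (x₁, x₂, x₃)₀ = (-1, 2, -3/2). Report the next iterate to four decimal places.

(-0.8038, 0.2405, -1.4715)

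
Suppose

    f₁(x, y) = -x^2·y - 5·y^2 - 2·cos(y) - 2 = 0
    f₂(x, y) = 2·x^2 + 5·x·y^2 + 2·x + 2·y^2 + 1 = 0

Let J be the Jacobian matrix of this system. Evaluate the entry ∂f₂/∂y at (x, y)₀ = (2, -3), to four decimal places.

∂f₂/∂y = 10·x·y + 4·y.
At (2, -3) this is -72.0000.

-72.0000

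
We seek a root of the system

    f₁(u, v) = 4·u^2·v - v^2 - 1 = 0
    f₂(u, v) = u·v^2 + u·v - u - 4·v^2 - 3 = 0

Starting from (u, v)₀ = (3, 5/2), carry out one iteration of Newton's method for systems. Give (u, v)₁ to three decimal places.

(2.949, -0.071)

At (3, 5/2): F = (82.750, -4.750).
Jacobian J = [[8·u·v, 4·u^2 - 2·v], [v^2 + v - 1, 2·u·v + u - 8·v]].
At the point, J = [[60.000, 31.000], [7.750, -2.000]] (det J = -360.250).
Solving J·Δ = −F gives Δ = (-0.051, -2.571).
Then the next iterate is (u, v)₁ = (2.949, -0.071).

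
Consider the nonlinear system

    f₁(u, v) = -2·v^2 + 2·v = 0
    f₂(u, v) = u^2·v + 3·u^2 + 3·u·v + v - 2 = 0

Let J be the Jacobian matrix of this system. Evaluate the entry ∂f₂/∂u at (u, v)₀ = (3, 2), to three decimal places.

∂f₂/∂u = 2·u·v + 6·u + 3·v.
At (3, 2) this is 36.000.

36.000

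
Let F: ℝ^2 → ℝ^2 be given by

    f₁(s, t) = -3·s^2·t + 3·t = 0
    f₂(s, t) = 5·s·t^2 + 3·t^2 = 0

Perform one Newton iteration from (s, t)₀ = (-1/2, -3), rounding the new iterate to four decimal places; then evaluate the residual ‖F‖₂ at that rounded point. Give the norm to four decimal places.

At (-1/2, -3): F = (-6.7500, 4.5000).
Jacobian J = [[-6·s·t, -3·s^2 + 3], [5·t^2, 10·s·t + 6·t]].
At the point, J = [[-9.0000, 2.2500], [45.0000, -3.0000]] (det J = -74.2500).
Solving J·Δ = −F gives Δ = (0.1364, 3.5455).
Then the next iterate is (s, t)₁ = (-0.3636, 0.5455).
Re-evaluating at (-0.3636, 0.5455): F = (1.420147, 0.351728), so ‖F‖₂ = 1.4631.

1.4631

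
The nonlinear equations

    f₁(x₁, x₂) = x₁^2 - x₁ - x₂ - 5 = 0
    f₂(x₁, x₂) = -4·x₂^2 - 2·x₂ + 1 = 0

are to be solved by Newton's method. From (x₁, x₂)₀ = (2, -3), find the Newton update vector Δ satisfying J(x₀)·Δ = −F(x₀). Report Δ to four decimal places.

(0.4394, 1.3182)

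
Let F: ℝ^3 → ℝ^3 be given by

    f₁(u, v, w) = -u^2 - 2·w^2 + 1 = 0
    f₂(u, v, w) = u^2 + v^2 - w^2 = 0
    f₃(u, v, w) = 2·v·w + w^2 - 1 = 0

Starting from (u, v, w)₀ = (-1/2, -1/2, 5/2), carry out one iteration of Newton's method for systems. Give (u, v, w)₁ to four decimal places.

(-0.6866, -0.0951, 1.3063)

At (-1/2, -1/2, 5/2): F = (-11.7500, -5.7500, 2.7500).
Jacobian J = [[-2·u, 0, -4·w], [2·u, 2·v, -2·w], [0, 2·w, 2·v + 2·w]].
At the point, J = [[1.0000, 0.0000, -10.0000], [-1.0000, -1.0000, -5.0000], [0.0000, 5.0000, 4.0000]] (det J = 71.0000).
Solving J·Δ = −F gives Δ = (-0.1866, 0.4049, -1.1937).
Then the next iterate is (u, v, w)₁ = (-0.6866, -0.0951, 1.3063).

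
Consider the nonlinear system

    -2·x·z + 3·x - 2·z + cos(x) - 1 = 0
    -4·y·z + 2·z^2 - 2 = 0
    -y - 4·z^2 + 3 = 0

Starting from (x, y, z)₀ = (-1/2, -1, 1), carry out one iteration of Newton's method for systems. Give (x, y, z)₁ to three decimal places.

(1.205, -0.200, 0.900)

At (-1/2, -1, 1): F = (-2.62242, 4.000, 0.000).
Jacobian J = [[-2·z - sin(x) + 3, 0, -2·x - 2], [0, -4·z, -4·y + 4·z], [0, -1, -8·z]].
At the point, J = [[1.47943, 0.000, -1.000], [0.000, -4.000, 8.000], [0.000, -1.000, -8.000]] (det J = 59.17702).
Solving J·Δ = −F gives Δ = (1.705, 0.800, -0.100).
Then the next iterate is (x, y, z)₁ = (1.205, -0.200, 0.900).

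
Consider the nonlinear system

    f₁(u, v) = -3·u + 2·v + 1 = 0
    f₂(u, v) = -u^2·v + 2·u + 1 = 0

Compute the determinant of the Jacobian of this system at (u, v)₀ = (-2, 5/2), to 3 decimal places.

-12.000

J = [[-3, 2], [-2·u·v + 2, -u^2]].
At the point, J = [[-3.000, 2.000], [12.000, -4.000]].
det J = -12.000.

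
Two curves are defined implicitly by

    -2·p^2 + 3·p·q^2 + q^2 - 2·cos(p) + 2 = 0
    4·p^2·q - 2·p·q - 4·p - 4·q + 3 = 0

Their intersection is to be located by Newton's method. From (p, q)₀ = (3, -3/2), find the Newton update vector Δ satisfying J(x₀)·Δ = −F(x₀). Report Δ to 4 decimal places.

At (3, -3/2): F = (8.479985, -48.0000).
Jacobian J = [[-4·p + 3·q^2 + 2·sin(p), 6·p·q + 2·q], [8·p·q - 2·q - 4, 4·p^2 - 2·p - 4]].
At the point, J = [[-4.967760, -30.0000], [-37.0000, 26.0000]] (det J = -1239.161760).
Solving J·Δ = −F gives Δ = (-0.9841, 0.4456).

(-0.9841, 0.4456)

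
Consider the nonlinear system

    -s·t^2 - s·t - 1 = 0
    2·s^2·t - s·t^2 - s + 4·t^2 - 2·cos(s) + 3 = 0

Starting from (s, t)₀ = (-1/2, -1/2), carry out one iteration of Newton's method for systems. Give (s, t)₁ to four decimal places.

At (-1/2, -1/2): F = (-1.1250, 2.619835).
Jacobian J = [[-t^2 - t, -2·s·t - s], [4·s·t - t^2 + 2·sin(s) - 1, 2·s^2 - 2·s·t + 8·t]].
At the point, J = [[0.2500, 0.0000], [-1.208851, -4.0000]] (det J = -1.0000).
Solving J·Δ = −F gives Δ = (4.5000, -0.7050).
Then the next iterate is (s, t)₁ = (4.0000, -1.2050).

(4.0000, -1.2050)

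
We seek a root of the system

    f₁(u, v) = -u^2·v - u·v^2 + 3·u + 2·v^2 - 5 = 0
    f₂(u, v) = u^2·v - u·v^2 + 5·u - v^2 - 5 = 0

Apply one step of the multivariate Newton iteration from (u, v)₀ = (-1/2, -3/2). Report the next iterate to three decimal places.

(1.733, -1.781)

At (-1/2, -3/2): F = (-0.500, -9.000).
Jacobian J = [[-2·u·v - v^2 + 3, -u^2 - 2·u·v + 4·v], [2·u·v - v^2 + 5, u^2 - 2·u·v - 2·v]].
At the point, J = [[-0.750, -7.750], [4.250, 1.750]] (det J = 31.625).
Solving J·Δ = −F gives Δ = (2.233, -0.281).
Then the next iterate is (u, v)₁ = (1.733, -1.781).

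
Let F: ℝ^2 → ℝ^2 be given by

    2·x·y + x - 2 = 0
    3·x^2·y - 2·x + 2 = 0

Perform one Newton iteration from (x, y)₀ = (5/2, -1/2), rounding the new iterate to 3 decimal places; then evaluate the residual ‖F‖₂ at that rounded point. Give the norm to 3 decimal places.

3.185

At (5/2, -1/2): F = (-2.000, -12.375).
Jacobian J = [[2·y + 1, 2·x], [6·x·y - 2, 3·x^2]].
At the point, J = [[0.000, 5.000], [-9.500, 18.750]] (det J = 47.500).
Solving J·Δ = −F gives Δ = (-0.513, 0.400).
Then the next iterate is (x, y)₁ = (1.987, -0.100).
Re-evaluating at (1.987, -0.100): F = (-0.41040, -3.15845), so ‖F‖₂ = 3.185.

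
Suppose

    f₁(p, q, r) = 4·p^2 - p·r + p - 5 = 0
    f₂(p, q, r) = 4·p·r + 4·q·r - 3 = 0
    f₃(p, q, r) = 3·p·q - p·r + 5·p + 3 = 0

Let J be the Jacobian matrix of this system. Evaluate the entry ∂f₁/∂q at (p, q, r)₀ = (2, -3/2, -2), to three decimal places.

0.000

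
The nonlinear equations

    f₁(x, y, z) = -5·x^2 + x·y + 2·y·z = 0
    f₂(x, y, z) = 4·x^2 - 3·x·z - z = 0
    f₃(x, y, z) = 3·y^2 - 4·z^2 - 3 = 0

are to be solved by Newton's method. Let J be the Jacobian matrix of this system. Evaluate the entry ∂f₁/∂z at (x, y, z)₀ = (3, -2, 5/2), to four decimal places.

∂f₁/∂z = 2·y.
At (3, -2, 5/2) this is -4.0000.

-4.0000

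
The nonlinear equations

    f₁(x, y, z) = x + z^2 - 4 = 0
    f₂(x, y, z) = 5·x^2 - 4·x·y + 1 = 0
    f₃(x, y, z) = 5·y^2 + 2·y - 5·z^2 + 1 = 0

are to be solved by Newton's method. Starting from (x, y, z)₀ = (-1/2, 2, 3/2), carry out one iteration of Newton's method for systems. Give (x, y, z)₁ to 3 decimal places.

(-0.052, 1.785, 2.101)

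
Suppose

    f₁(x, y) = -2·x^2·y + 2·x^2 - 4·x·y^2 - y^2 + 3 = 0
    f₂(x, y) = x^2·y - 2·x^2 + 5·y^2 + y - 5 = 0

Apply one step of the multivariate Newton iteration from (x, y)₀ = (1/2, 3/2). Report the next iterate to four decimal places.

At (1/2, 3/2): F = (-4.0000, 7.6250).
Jacobian J = [[-4·x·y + 4·x - 4·y^2, -2·x^2 - 8·x·y - 2·y], [2·x·y - 4·x, x^2 + 10·y + 1]].
At the point, J = [[-10.0000, -9.5000], [-0.5000, 16.2500]] (det J = -167.2500).
Solving J·Δ = −F gives Δ = (0.0445, -0.4679).
Then the next iterate is (x, y)₁ = (0.5445, 1.0321).

(0.5445, 1.0321)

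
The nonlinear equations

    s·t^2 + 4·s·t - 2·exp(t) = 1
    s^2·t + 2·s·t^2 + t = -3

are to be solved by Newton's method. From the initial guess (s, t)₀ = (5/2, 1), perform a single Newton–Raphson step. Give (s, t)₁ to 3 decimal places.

At (5/2, 1): F = (6.06344, 15.250).
Jacobian J = [[t^2 + 4·t, 2·s·t + 4·s - 2·exp(t)], [2·s·t + 2·t^2, s^2 + 4·s·t + 1]].
At the point, J = [[5.000, 9.56344], [7.000, 17.250]] (det J = 19.30595).
Solving J·Δ = −F gives Δ = (2.137, -1.751).
Then the next iterate is (s, t)₁ = (4.637, -0.751).

(4.637, -0.751)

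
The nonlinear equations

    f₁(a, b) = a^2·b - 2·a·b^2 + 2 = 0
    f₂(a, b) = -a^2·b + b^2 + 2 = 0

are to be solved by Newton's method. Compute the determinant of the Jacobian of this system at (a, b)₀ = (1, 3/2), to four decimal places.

-18.0000

J = [[2·a·b - 2·b^2, a^2 - 4·a·b], [-2·a·b, -a^2 + 2·b]].
At the point, J = [[-1.5000, -5.0000], [-3.0000, 2.0000]].
det J = -18.0000.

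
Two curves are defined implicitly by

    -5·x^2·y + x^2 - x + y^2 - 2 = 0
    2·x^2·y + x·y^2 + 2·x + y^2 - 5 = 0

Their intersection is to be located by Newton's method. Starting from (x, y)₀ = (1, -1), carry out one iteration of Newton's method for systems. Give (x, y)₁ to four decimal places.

(0.0000, -2.0000)

At (1, -1): F = (4.0000, -3.0000).
Jacobian J = [[-10·x·y + 2·x - 1, -5·x^2 + 2·y], [4·x·y + y^2 + 2, 2·x^2 + 2·x·y + 2·y]].
At the point, J = [[11.0000, -7.0000], [-1.0000, -2.0000]] (det J = -29.0000).
Solving J·Δ = −F gives Δ = (-1.0000, -1.0000).
Then the next iterate is (x, y)₁ = (0.0000, -2.0000).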